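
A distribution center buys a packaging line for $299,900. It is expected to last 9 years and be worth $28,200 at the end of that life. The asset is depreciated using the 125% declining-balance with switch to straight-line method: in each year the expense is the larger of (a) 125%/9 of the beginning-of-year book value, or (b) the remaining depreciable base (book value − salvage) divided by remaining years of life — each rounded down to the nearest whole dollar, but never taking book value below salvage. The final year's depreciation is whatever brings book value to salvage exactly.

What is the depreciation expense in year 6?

Depreciable base = $299,900 − $28,200 = $271,700.
Year 1: DB = ⌊$299,900 × 125%/9⌋ = $41,652; SL = ⌊$271,700/9⌋ = $30,188 → take DB $41,652. Book value $258,248.
Year 2: DB = ⌊$258,248 × 125%/9⌋ = $35,867; SL = ⌊$230,048/8⌋ = $28,756 → take DB $35,867. Book value $222,381.
Year 3: DB = ⌊$222,381 × 125%/9⌋ = $30,886; SL = ⌊$194,181/7⌋ = $27,740 → take DB $30,886. Book value $191,495.
Year 4: DB = ⌊$191,495 × 125%/9⌋ = $26,596; SL = ⌊$163,295/6⌋ = $27,215 → take SL $27,215. Book value $164,280.
Year 5: DB = ⌊$164,280 × 125%/9⌋ = $22,816; SL = ⌊$136,080/5⌋ = $27,216 → take SL $27,216. Book value $137,064.
Year 6: DB = ⌊$137,064 × 125%/9⌋ = $19,036; SL = ⌊$108,864/4⌋ = $27,216 → take SL $27,216. Book value $109,848.

$27,216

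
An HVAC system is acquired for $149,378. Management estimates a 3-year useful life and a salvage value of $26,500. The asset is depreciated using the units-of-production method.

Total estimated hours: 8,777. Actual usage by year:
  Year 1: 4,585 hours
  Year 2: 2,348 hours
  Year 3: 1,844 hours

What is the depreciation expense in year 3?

$25,816

Depreciable base = $149,378 − $26,500 = $122,878.
Rate = $122,878 / 8,777 hours = $14 per hour.
Year 1: 4,585 × $14 = $64,190. Book value $85,188.
Year 2: 2,348 × $14 = $32,872. Book value $52,316.
Year 3: 1,844 × $14 = $25,816. Book value $26,500.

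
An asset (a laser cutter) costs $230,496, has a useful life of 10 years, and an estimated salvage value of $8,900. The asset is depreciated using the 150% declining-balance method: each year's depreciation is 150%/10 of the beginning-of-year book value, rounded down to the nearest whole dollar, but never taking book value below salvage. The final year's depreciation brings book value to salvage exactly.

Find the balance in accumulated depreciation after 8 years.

$167,686

Depreciable base = $230,496 − $8,900 = $221,596.
Year 1: ⌊$230,496 × 150%/10⌋ = $34,574. Book value $195,922.
Year 2: ⌊$195,922 × 150%/10⌋ = $29,388. Book value $166,534.
Year 3: ⌊$166,534 × 150%/10⌋ = $24,980. Book value $141,554.
Year 4: ⌊$141,554 × 150%/10⌋ = $21,233. Book value $120,321.
Year 5: ⌊$120,321 × 150%/10⌋ = $18,048. Book value $102,273.
Year 6: ⌊$102,273 × 150%/10⌋ = $15,340. Book value $86,933.
Year 7: ⌊$86,933 × 150%/10⌋ = $13,039. Book value $73,894.
Year 8: ⌊$73,894 × 150%/10⌋ = $11,084. Book value $62,810.
Accumulated through year 8 = $230,496 − $62,810 = $167,686.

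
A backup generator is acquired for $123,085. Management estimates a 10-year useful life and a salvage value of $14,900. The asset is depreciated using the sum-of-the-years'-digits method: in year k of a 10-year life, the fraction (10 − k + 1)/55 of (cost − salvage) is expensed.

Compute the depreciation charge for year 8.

Depreciable base = $123,085 − $14,900 = $108,185.
Sum of the years' digits = 10+9+8+7+6+5+4+3+2+1 = 55.
Year 1: $108,185 × 10/55 = $19,670. Book value $103,415.
Year 2: $108,185 × 9/55 = $17,703. Book value $85,712.
Year 3: $108,185 × 8/55 = $15,736. Book value $69,976.
Year 4: $108,185 × 7/55 = $13,769. Book value $56,207.
Year 5: $108,185 × 6/55 = $11,802. Book value $44,405.
Year 6: $108,185 × 5/55 = $9,835. Book value $34,570.
Year 7: $108,185 × 4/55 = $7,868. Book value $26,702.
Year 8: $108,185 × 3/55 = $5,901. Book value $20,801.

$5,901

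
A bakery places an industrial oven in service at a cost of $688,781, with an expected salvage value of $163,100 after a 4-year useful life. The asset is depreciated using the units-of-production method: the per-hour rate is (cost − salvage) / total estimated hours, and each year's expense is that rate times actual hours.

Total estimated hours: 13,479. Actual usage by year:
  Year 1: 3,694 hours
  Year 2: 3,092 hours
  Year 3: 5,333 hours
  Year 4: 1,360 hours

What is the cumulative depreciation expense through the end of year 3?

Depreciable base = $688,781 − $163,100 = $525,681.
Rate = $525,681 / 13,479 hours = $39 per hour.
Year 1: 3,694 × $39 = $144,066. Book value $544,715.
Year 2: 3,092 × $39 = $120,588. Book value $424,127.
Year 3: 5,333 × $39 = $207,987. Book value $216,140.
Accumulated through year 3 = $688,781 − $216,140 = $472,641.

$472,641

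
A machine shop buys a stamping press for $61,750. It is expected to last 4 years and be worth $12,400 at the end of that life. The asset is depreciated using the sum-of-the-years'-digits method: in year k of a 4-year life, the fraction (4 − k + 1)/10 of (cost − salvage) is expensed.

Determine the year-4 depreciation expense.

Depreciable base = $61,750 − $12,400 = $49,350.
Sum of the years' digits = 4+3+2+1 = 10.
Year 1: $49,350 × 4/10 = $19,740. Book value $42,010.
Year 2: $49,350 × 3/10 = $14,805. Book value $27,205.
Year 3: $49,350 × 2/10 = $9,870. Book value $17,335.
Year 4: $49,350 × 1/10 = $4,935. Book value $12,400.

$4,935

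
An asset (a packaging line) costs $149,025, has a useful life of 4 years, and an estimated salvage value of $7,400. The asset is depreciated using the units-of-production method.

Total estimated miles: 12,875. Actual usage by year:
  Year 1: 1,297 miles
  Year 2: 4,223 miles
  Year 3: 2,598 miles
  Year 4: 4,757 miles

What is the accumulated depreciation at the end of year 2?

$60,720

Depreciable base = $149,025 − $7,400 = $141,625.
Rate = $141,625 / 12,875 miles = $11 per mile.
Year 1: 1,297 × $11 = $14,267. Book value $134,758.
Year 2: 4,223 × $11 = $46,453. Book value $88,305.
Accumulated through year 2 = $149,025 − $88,305 = $60,720.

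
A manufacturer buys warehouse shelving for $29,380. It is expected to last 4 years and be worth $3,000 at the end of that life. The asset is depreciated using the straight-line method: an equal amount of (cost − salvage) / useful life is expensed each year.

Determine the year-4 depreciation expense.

Depreciable base = $29,380 − $3,000 = $26,380.
Annual expense = $26,380 / 4 = $6,595.

$6,595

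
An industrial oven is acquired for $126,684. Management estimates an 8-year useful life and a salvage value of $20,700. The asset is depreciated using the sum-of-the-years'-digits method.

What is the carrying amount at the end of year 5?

$38,364

Depreciable base = $126,684 − $20,700 = $105,984.
Sum of the years' digits = 8+7+6+5+4+3+2+1 = 36.
Year 1: $105,984 × 8/36 = $23,552. Book value $103,132.
Year 2: $105,984 × 7/36 = $20,608. Book value $82,524.
Year 3: $105,984 × 6/36 = $17,664. Book value $64,860.
Year 4: $105,984 × 5/36 = $14,720. Book value $50,140.
Year 5: $105,984 × 4/36 = $11,776. Book value $38,364.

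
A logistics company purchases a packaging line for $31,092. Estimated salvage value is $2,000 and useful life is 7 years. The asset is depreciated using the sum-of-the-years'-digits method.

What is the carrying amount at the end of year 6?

Depreciable base = $31,092 − $2,000 = $29,092.
Sum of the years' digits = 7+6+5+4+3+2+1 = 28.
Year 1: $29,092 × 7/28 = $7,273. Book value $23,819.
Year 2: $29,092 × 6/28 = $6,234. Book value $17,585.
Year 3: $29,092 × 5/28 = $5,195. Book value $12,390.
Year 4: $29,092 × 4/28 = $4,156. Book value $8,234.
Year 5: $29,092 × 3/28 = $3,117. Book value $5,117.
Year 6: $29,092 × 2/28 = $2,078. Book value $3,039.

$3,039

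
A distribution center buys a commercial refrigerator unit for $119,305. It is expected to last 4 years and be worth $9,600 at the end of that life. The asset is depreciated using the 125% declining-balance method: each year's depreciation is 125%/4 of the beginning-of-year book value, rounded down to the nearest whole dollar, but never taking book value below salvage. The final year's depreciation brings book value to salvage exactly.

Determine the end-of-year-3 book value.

$38,769

Depreciable base = $119,305 − $9,600 = $109,705.
Year 1: ⌊$119,305 × 125%/4⌋ = $37,282. Book value $82,023.
Year 2: ⌊$82,023 × 125%/4⌋ = $25,632. Book value $56,391.
Year 3: ⌊$56,391 × 125%/4⌋ = $17,622. Book value $38,769.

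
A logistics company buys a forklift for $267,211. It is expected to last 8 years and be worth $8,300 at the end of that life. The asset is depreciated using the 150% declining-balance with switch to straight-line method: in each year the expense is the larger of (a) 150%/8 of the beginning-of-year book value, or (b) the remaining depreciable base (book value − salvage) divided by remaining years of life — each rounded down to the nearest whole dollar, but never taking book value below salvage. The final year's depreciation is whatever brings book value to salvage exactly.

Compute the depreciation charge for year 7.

$27,006

Depreciable base = $267,211 − $8,300 = $258,911.
Year 1: DB = ⌊$267,211 × 150%/8⌋ = $50,102; SL = ⌊$258,911/8⌋ = $32,363 → take DB $50,102. Book value $217,109.
Year 2: DB = ⌊$217,109 × 150%/8⌋ = $40,707; SL = ⌊$208,809/7⌋ = $29,829 → take DB $40,707. Book value $176,402.
Year 3: DB = ⌊$176,402 × 150%/8⌋ = $33,075; SL = ⌊$168,102/6⌋ = $28,017 → take DB $33,075. Book value $143,327.
Year 4: DB = ⌊$143,327 × 150%/8⌋ = $26,873; SL = ⌊$135,027/5⌋ = $27,005 → take SL $27,005. Book value $116,322.
Year 5: DB = ⌊$116,322 × 150%/8⌋ = $21,810; SL = ⌊$108,022/4⌋ = $27,005 → take SL $27,005. Book value $89,317.
Year 6: DB = ⌊$89,317 × 150%/8⌋ = $16,746; SL = ⌊$81,017/3⌋ = $27,005 → take SL $27,005. Book value $62,312.
Year 7: DB = ⌊$62,312 × 150%/8⌋ = $11,683; SL = ⌊$54,012/2⌋ = $27,006 → take SL $27,006. Book value $35,306.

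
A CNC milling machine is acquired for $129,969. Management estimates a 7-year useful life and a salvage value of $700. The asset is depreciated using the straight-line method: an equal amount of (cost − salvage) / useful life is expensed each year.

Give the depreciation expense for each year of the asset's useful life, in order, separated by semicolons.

$18,467; $18,467; $18,467; $18,467; $18,467; $18,467; $18,467

Depreciable base = $129,969 − $700 = $129,269.
Annual expense = $129,269 / 7 = $18,467.
End of year 1: book value $111,502.
End of year 2: book value $93,035.
End of year 3: book value $74,568.
End of year 4: book value $56,101.
End of year 5: book value $37,634.
End of year 6: book value $19,167.
End of year 7: book value $700.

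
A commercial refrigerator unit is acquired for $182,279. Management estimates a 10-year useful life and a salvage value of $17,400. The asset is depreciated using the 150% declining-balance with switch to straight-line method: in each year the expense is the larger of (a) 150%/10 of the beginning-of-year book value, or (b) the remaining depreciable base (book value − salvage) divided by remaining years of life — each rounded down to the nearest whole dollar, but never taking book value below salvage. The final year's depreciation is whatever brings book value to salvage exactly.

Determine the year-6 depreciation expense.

$12,696

Depreciable base = $182,279 − $17,400 = $164,879.
Year 1: DB = ⌊$182,279 × 150%/10⌋ = $27,341; SL = ⌊$164,879/10⌋ = $16,487 → take DB $27,341. Book value $154,938.
Year 2: DB = ⌊$154,938 × 150%/10⌋ = $23,240; SL = ⌊$137,538/9⌋ = $15,282 → take DB $23,240. Book value $131,698.
Year 3: DB = ⌊$131,698 × 150%/10⌋ = $19,754; SL = ⌊$114,298/8⌋ = $14,287 → take DB $19,754. Book value $111,944.
Year 4: DB = ⌊$111,944 × 150%/10⌋ = $16,791; SL = ⌊$94,544/7⌋ = $13,506 → take DB $16,791. Book value $95,153.
Year 5: DB = ⌊$95,153 × 150%/10⌋ = $14,272; SL = ⌊$77,753/6⌋ = $12,958 → take DB $14,272. Book value $80,881.
Year 6: DB = ⌊$80,881 × 150%/10⌋ = $12,132; SL = ⌊$63,481/5⌋ = $12,696 → take SL $12,696. Book value $68,185.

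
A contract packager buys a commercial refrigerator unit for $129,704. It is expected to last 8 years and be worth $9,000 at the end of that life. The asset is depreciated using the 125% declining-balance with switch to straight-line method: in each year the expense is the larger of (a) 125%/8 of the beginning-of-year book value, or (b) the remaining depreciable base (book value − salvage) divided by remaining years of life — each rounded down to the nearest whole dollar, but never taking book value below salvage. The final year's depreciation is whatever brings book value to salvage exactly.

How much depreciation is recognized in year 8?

$13,783

Depreciable base = $129,704 − $9,000 = $120,704.
Year 1: DB = ⌊$129,704 × 125%/8⌋ = $20,266; SL = ⌊$120,704/8⌋ = $15,088 → take DB $20,266. Book value $109,438.
Year 2: DB = ⌊$109,438 × 125%/8⌋ = $17,099; SL = ⌊$100,438/7⌋ = $14,348 → take DB $17,099. Book value $92,339.
Year 3: DB = ⌊$92,339 × 125%/8⌋ = $14,427; SL = ⌊$83,339/6⌋ = $13,889 → take DB $14,427. Book value $77,912.
Year 4: DB = ⌊$77,912 × 125%/8⌋ = $12,173; SL = ⌊$68,912/5⌋ = $13,782 → take SL $13,782. Book value $64,130.
Year 5: DB = ⌊$64,130 × 125%/8⌋ = $10,020; SL = ⌊$55,130/4⌋ = $13,782 → take SL $13,782. Book value $50,348.
Year 6: DB = ⌊$50,348 × 125%/8⌋ = $7,866; SL = ⌊$41,348/3⌋ = $13,782 → take SL $13,782. Book value $36,566.
Year 7: DB = ⌊$36,566 × 125%/8⌋ = $5,713; SL = ⌊$27,566/2⌋ = $13,783 → take SL $13,783. Book value $22,783.
Year 8 (final): $22,783 − $9,000 = $13,783. Book value $9,000.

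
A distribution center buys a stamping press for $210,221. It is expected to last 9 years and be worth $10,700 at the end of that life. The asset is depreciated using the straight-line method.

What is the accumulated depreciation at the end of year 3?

Depreciable base = $210,221 − $10,700 = $199,521.
Annual expense = $199,521 / 9 = $22,169.
End of year 1: book value $188,052.
End of year 2: book value $165,883.
End of year 3: book value $143,714.
Accumulated through year 3 = $210,221 − $143,714 = $66,507.

$66,507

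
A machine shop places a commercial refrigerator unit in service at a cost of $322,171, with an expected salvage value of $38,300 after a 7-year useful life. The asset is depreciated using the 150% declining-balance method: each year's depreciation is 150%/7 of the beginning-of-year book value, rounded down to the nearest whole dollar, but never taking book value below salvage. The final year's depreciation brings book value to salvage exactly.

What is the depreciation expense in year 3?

$42,619

Depreciable base = $322,171 − $38,300 = $283,871.
Year 1: ⌊$322,171 × 150%/7⌋ = $69,036. Book value $253,135.
Year 2: ⌊$253,135 × 150%/7⌋ = $54,243. Book value $198,892.
Year 3: ⌊$198,892 × 150%/7⌋ = $42,619. Book value $156,273.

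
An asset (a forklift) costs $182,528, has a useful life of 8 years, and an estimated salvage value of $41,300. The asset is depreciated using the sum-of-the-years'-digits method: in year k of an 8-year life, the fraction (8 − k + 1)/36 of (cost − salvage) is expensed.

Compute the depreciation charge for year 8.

$3,923

Depreciable base = $182,528 − $41,300 = $141,228.
Sum of the years' digits = 8+7+6+5+4+3+2+1 = 36.
Year 1: $141,228 × 8/36 = $31,384. Book value $151,144.
Year 2: $141,228 × 7/36 = $27,461. Book value $123,683.
Year 3: $141,228 × 6/36 = $23,538. Book value $100,145.
Year 4: $141,228 × 5/36 = $19,615. Book value $80,530.
Year 5: $141,228 × 4/36 = $15,692. Book value $64,838.
Year 6: $141,228 × 3/36 = $11,769. Book value $53,069.
Year 7: $141,228 × 2/36 = $7,846. Book value $45,223.
Year 8: $141,228 × 1/36 = $3,923. Book value $41,300.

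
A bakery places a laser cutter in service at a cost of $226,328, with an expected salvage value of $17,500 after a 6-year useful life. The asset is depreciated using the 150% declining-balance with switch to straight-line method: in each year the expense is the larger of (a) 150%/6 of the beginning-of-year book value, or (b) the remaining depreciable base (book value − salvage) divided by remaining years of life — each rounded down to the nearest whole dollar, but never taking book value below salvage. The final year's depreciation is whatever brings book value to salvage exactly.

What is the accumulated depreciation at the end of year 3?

Depreciable base = $226,328 − $17,500 = $208,828.
Year 1: DB = ⌊$226,328 × 150%/6⌋ = $56,582; SL = ⌊$208,828/6⌋ = $34,804 → take DB $56,582. Book value $169,746.
Year 2: DB = ⌊$169,746 × 150%/6⌋ = $42,436; SL = ⌊$152,246/5⌋ = $30,449 → take DB $42,436. Book value $127,310.
Year 3: DB = ⌊$127,310 × 150%/6⌋ = $31,827; SL = ⌊$109,810/4⌋ = $27,452 → take DB $31,827. Book value $95,483.
Accumulated through year 3 = $226,328 − $95,483 = $130,845.

$130,845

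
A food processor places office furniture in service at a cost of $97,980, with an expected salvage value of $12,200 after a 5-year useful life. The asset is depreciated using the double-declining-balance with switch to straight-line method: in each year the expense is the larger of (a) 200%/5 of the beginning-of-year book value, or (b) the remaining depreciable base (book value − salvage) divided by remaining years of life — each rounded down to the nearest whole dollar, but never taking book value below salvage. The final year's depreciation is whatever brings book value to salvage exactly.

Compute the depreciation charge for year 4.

Depreciable base = $97,980 − $12,200 = $85,780.
Year 1: DB = ⌊$97,980 × 200%/5⌋ = $39,192; SL = ⌊$85,780/5⌋ = $17,156 → take DB $39,192. Book value $58,788.
Year 2: DB = ⌊$58,788 × 200%/5⌋ = $23,515; SL = ⌊$46,588/4⌋ = $11,647 → take DB $23,515. Book value $35,273.
Year 3: DB = ⌊$35,273 × 200%/5⌋ = $14,109; SL = ⌊$23,073/3⌋ = $7,691 → take DB $14,109. Book value $21,164.
Year 4: DB = ⌊$21,164 × 200%/5⌋ = $8,465; SL = ⌊$8,964/2⌋ = $4,482 → take DB $8,465. Book value $12,699.

$8,465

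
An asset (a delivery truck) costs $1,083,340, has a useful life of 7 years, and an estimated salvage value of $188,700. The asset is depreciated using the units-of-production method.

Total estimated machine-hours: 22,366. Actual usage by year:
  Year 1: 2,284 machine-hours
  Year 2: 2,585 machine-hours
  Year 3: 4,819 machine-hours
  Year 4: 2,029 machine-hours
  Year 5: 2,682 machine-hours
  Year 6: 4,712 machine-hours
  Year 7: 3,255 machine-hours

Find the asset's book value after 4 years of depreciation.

Depreciable base = $1,083,340 − $188,700 = $894,640.
Rate = $894,640 / 22,366 machine-hours = $40 per machine-hour.
Year 1: 2,284 × $40 = $91,360. Book value $991,980.
Year 2: 2,585 × $40 = $103,400. Book value $888,580.
Year 3: 4,819 × $40 = $192,760. Book value $695,820.
Year 4: 2,029 × $40 = $81,160. Book value $614,660.

$614,660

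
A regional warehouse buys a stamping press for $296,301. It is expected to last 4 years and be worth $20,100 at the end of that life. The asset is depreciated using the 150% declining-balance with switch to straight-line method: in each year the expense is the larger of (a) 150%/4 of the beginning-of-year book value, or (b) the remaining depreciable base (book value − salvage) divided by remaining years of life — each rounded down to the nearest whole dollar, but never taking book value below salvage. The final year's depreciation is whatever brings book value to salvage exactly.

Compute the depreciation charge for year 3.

$47,822

Depreciable base = $296,301 − $20,100 = $276,201.
Year 1: DB = ⌊$296,301 × 150%/4⌋ = $111,112; SL = ⌊$276,201/4⌋ = $69,050 → take DB $111,112. Book value $185,189.
Year 2: DB = ⌊$185,189 × 150%/4⌋ = $69,445; SL = ⌊$165,089/3⌋ = $55,029 → take DB $69,445. Book value $115,744.
Year 3: DB = ⌊$115,744 × 150%/4⌋ = $43,404; SL = ⌊$95,644/2⌋ = $47,822 → take SL $47,822. Book value $67,922.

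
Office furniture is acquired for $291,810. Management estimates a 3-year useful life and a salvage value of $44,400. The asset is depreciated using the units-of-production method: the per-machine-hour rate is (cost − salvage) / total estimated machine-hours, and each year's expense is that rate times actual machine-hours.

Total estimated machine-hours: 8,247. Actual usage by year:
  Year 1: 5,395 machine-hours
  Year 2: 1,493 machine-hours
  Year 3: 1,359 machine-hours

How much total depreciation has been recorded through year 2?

Depreciable base = $291,810 − $44,400 = $247,410.
Rate = $247,410 / 8,247 machine-hours = $30 per machine-hour.
Year 1: 5,395 × $30 = $161,850. Book value $129,960.
Year 2: 1,493 × $30 = $44,790. Book value $85,170.
Accumulated through year 2 = $291,810 − $85,170 = $206,640.

$206,640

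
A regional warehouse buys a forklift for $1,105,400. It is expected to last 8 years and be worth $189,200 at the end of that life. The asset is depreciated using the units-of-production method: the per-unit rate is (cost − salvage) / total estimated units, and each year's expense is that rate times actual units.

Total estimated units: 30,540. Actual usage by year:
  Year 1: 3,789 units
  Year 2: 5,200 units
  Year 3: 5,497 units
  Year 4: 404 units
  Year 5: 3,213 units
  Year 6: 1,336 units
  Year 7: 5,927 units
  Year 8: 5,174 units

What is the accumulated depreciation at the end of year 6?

Depreciable base = $1,105,400 − $189,200 = $916,200.
Rate = $916,200 / 30,540 units = $30 per unit.
Year 1: 3,789 × $30 = $113,670. Book value $991,730.
Year 2: 5,200 × $30 = $156,000. Book value $835,730.
Year 3: 5,497 × $30 = $164,910. Book value $670,820.
Year 4: 404 × $30 = $12,120. Book value $658,700.
Year 5: 3,213 × $30 = $96,390. Book value $562,310.
Year 6: 1,336 × $30 = $40,080. Book value $522,230.
Accumulated through year 6 = $1,105,400 − $522,230 = $583,170.

$583,170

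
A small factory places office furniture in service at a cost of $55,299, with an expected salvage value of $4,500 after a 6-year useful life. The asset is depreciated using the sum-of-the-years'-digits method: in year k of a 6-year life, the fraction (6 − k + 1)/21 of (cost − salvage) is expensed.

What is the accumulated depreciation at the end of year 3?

$36,285

Depreciable base = $55,299 − $4,500 = $50,799.
Sum of the years' digits = 6+5+4+3+2+1 = 21.
Year 1: $50,799 × 6/21 = $14,514. Book value $40,785.
Year 2: $50,799 × 5/21 = $12,095. Book value $28,690.
Year 3: $50,799 × 4/21 = $9,676. Book value $19,014.
Accumulated through year 3 = $55,299 − $19,014 = $36,285.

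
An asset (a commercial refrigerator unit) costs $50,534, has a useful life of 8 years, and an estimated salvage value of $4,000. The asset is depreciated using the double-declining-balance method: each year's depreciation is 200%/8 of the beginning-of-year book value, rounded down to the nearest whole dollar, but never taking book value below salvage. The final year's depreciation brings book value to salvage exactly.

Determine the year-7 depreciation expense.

$2,248

Depreciable base = $50,534 − $4,000 = $46,534.
Year 1: ⌊$50,534 × 200%/8⌋ = $12,633. Book value $37,901.
Year 2: ⌊$37,901 × 200%/8⌋ = $9,475. Book value $28,426.
Year 3: ⌊$28,426 × 200%/8⌋ = $7,106. Book value $21,320.
Year 4: ⌊$21,320 × 200%/8⌋ = $5,330. Book value $15,990.
Year 5: ⌊$15,990 × 200%/8⌋ = $3,997. Book value $11,993.
Year 6: ⌊$11,993 × 200%/8⌋ = $2,998. Book value $8,995.
Year 7: ⌊$8,995 × 200%/8⌋ = $2,248. Book value $6,747.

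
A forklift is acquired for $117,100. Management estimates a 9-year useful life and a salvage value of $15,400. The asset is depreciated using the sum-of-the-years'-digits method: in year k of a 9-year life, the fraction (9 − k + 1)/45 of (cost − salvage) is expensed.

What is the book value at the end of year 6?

Depreciable base = $117,100 − $15,400 = $101,700.
Sum of the years' digits = 9+8+7+6+5+4+3+2+1 = 45.
Year 1: $101,700 × 9/45 = $20,340. Book value $96,760.
Year 2: $101,700 × 8/45 = $18,080. Book value $78,680.
Year 3: $101,700 × 7/45 = $15,820. Book value $62,860.
Year 4: $101,700 × 6/45 = $13,560. Book value $49,300.
Year 5: $101,700 × 5/45 = $11,300. Book value $38,000.
Year 6: $101,700 × 4/45 = $9,040. Book value $28,960.

$28,960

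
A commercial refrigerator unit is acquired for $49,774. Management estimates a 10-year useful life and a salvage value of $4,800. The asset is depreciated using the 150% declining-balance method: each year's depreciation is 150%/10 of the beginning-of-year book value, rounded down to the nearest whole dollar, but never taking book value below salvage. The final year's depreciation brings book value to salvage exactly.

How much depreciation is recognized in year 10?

$6,731

Depreciable base = $49,774 − $4,800 = $44,974.
Year 1: ⌊$49,774 × 150%/10⌋ = $7,466. Book value $42,308.
Year 2: ⌊$42,308 × 150%/10⌋ = $6,346. Book value $35,962.
Year 3: ⌊$35,962 × 150%/10⌋ = $5,394. Book value $30,568.
Year 4: ⌊$30,568 × 150%/10⌋ = $4,585. Book value $25,983.
Year 5: ⌊$25,983 × 150%/10⌋ = $3,897. Book value $22,086.
Year 6: ⌊$22,086 × 150%/10⌋ = $3,312. Book value $18,774.
Year 7: ⌊$18,774 × 150%/10⌋ = $2,816. Book value $15,958.
Year 8: ⌊$15,958 × 150%/10⌋ = $2,393. Book value $13,565.
Year 9: ⌊$13,565 × 150%/10⌋ = $2,034. Book value $11,531.
Year 10 (final): $11,531 − $4,800 = $6,731. Book value $4,800.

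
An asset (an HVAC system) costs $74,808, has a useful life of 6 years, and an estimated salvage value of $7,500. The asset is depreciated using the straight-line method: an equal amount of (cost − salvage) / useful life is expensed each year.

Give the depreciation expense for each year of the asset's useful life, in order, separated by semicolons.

$11,218; $11,218; $11,218; $11,218; $11,218; $11,218

Depreciable base = $74,808 − $7,500 = $67,308.
Annual expense = $67,308 / 6 = $11,218.
End of year 1: book value $63,590.
End of year 2: book value $52,372.
End of year 3: book value $41,154.
End of year 4: book value $29,936.
End of year 5: book value $18,718.
End of year 6: book value $7,500.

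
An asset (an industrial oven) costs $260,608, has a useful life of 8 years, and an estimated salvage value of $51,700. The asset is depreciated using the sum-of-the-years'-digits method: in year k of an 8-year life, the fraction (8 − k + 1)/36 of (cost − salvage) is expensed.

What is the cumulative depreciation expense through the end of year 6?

$191,499

Depreciable base = $260,608 − $51,700 = $208,908.
Sum of the years' digits = 8+7+6+5+4+3+2+1 = 36.
Year 1: $208,908 × 8/36 = $46,424. Book value $214,184.
Year 2: $208,908 × 7/36 = $40,621. Book value $173,563.
Year 3: $208,908 × 6/36 = $34,818. Book value $138,745.
Year 4: $208,908 × 5/36 = $29,015. Book value $109,730.
Year 5: $208,908 × 4/36 = $23,212. Book value $86,518.
Year 6: $208,908 × 3/36 = $17,409. Book value $69,109.
Accumulated through year 6 = $260,608 − $69,109 = $191,499.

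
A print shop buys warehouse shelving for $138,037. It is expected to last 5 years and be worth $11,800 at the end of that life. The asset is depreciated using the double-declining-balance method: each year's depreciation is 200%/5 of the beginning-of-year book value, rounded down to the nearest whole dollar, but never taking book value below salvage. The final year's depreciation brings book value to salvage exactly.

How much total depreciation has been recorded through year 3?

Depreciable base = $138,037 − $11,800 = $126,237.
Year 1: ⌊$138,037 × 200%/5⌋ = $55,214. Book value $82,823.
Year 2: ⌊$82,823 × 200%/5⌋ = $33,129. Book value $49,694.
Year 3: ⌊$49,694 × 200%/5⌋ = $19,877. Book value $29,817.
Accumulated through year 3 = $138,037 − $29,817 = $108,220.

$108,220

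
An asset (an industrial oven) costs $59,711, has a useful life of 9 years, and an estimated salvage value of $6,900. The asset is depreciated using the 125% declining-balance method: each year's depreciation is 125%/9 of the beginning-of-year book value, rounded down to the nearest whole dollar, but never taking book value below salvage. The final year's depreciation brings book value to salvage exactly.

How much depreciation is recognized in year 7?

$3,381

Depreciable base = $59,711 − $6,900 = $52,811.
Year 1: ⌊$59,711 × 125%/9⌋ = $8,293. Book value $51,418.
Year 2: ⌊$51,418 × 125%/9⌋ = $7,141. Book value $44,277.
Year 3: ⌊$44,277 × 125%/9⌋ = $6,149. Book value $38,128.
Year 4: ⌊$38,128 × 125%/9⌋ = $5,295. Book value $32,833.
Year 5: ⌊$32,833 × 125%/9⌋ = $4,560. Book value $28,273.
Year 6: ⌊$28,273 × 125%/9⌋ = $3,926. Book value $24,347.
Year 7: ⌊$24,347 × 125%/9⌋ = $3,381. Book value $20,966.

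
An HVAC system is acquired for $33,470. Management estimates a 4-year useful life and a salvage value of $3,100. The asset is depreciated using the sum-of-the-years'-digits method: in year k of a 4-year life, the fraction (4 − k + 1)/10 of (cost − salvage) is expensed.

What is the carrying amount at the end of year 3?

$6,137

Depreciable base = $33,470 − $3,100 = $30,370.
Sum of the years' digits = 4+3+2+1 = 10.
Year 1: $30,370 × 4/10 = $12,148. Book value $21,322.
Year 2: $30,370 × 3/10 = $9,111. Book value $12,211.
Year 3: $30,370 × 2/10 = $6,074. Book value $6,137.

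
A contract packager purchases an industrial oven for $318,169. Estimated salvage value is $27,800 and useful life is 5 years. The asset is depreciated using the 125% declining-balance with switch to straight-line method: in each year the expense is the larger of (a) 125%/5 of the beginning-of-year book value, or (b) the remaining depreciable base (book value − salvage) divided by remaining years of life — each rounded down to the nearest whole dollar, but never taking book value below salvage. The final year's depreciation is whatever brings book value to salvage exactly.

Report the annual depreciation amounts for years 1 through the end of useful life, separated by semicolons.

Depreciable base = $318,169 − $27,800 = $290,369.
Year 1: DB = ⌊$318,169 × 125%/5⌋ = $79,542; SL = ⌊$290,369/5⌋ = $58,073 → take DB $79,542. Book value $238,627.
Year 2: DB = ⌊$238,627 × 125%/5⌋ = $59,656; SL = ⌊$210,827/4⌋ = $52,706 → take DB $59,656. Book value $178,971.
Year 3: DB = ⌊$178,971 × 125%/5⌋ = $44,742; SL = ⌊$151,171/3⌋ = $50,390 → take SL $50,390. Book value $128,581.
Year 4: DB = ⌊$128,581 × 125%/5⌋ = $32,145; SL = ⌊$100,781/2⌋ = $50,390 → take SL $50,390. Book value $78,191.
Year 5 (final): $78,191 − $27,800 = $50,391. Book value $27,800.

$79,542; $59,656; $50,390; $50,390; $50,391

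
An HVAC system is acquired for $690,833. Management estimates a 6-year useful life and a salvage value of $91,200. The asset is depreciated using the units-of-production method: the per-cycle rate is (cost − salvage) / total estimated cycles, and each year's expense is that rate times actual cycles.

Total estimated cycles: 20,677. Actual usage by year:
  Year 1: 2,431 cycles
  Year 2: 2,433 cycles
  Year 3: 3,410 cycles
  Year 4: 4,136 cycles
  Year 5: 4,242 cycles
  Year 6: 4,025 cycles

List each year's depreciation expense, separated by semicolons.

Depreciable base = $690,833 − $91,200 = $599,633.
Rate = $599,633 / 20,677 cycles = $29 per cycle.
Year 1: 2,431 × $29 = $70,499. Book value $620,334.
Year 2: 2,433 × $29 = $70,557. Book value $549,777.
Year 3: 3,410 × $29 = $98,890. Book value $450,887.
Year 4: 4,136 × $29 = $119,944. Book value $330,943.
Year 5: 4,242 × $29 = $123,018. Book value $207,925.
Year 6: 4,025 × $29 = $116,725. Book value $91,200.

$70,499; $70,557; $98,890; $119,944; $123,018; $116,725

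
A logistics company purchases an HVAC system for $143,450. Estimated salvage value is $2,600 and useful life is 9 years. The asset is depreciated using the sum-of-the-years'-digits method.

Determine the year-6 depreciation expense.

$12,520

Depreciable base = $143,450 − $2,600 = $140,850.
Sum of the years' digits = 9+8+7+6+5+4+3+2+1 = 45.
Year 1: $140,850 × 9/45 = $28,170. Book value $115,280.
Year 2: $140,850 × 8/45 = $25,040. Book value $90,240.
Year 3: $140,850 × 7/45 = $21,910. Book value $68,330.
Year 4: $140,850 × 6/45 = $18,780. Book value $49,550.
Year 5: $140,850 × 5/45 = $15,650. Book value $33,900.
Year 6: $140,850 × 4/45 = $12,520. Book value $21,380.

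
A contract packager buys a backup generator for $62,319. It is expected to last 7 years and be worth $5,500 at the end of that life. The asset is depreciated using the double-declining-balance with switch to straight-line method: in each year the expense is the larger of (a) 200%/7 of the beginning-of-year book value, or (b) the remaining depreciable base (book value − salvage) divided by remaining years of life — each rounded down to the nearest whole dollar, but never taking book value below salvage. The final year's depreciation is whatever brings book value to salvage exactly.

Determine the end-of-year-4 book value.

Depreciable base = $62,319 − $5,500 = $56,819.
Year 1: DB = ⌊$62,319 × 200%/7⌋ = $17,805; SL = ⌊$56,819/7⌋ = $8,117 → take DB $17,805. Book value $44,514.
Year 2: DB = ⌊$44,514 × 200%/7⌋ = $12,718; SL = ⌊$39,014/6⌋ = $6,502 → take DB $12,718. Book value $31,796.
Year 3: DB = ⌊$31,796 × 200%/7⌋ = $9,084; SL = ⌊$26,296/5⌋ = $5,259 → take DB $9,084. Book value $22,712.
Year 4: DB = ⌊$22,712 × 200%/7⌋ = $6,489; SL = ⌊$17,212/4⌋ = $4,303 → take DB $6,489. Book value $16,223.

$16,223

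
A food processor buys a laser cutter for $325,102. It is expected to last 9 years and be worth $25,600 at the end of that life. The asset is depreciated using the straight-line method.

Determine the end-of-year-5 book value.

$158,712

Depreciable base = $325,102 − $25,600 = $299,502.
Annual expense = $299,502 / 9 = $33,278.
End of year 1: book value $291,824.
End of year 2: book value $258,546.
End of year 3: book value $225,268.
End of year 4: book value $191,990.
End of year 5: book value $158,712.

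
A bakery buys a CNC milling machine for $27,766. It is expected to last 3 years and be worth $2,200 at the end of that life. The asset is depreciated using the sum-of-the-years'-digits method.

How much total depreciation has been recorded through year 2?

$21,305

Depreciable base = $27,766 − $2,200 = $25,566.
Sum of the years' digits = 3+2+1 = 6.
Year 1: $25,566 × 3/6 = $12,783. Book value $14,983.
Year 2: $25,566 × 2/6 = $8,522. Book value $6,461.
Accumulated through year 2 = $27,766 − $6,461 = $21,305.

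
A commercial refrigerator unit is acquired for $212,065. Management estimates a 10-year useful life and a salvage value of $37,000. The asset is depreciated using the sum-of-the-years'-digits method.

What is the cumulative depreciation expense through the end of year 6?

$143,235

Depreciable base = $212,065 − $37,000 = $175,065.
Sum of the years' digits = 10+9+8+7+6+5+4+3+2+1 = 55.
Year 1: $175,065 × 10/55 = $31,830. Book value $180,235.
Year 2: $175,065 × 9/55 = $28,647. Book value $151,588.
Year 3: $175,065 × 8/55 = $25,464. Book value $126,124.
Year 4: $175,065 × 7/55 = $22,281. Book value $103,843.
Year 5: $175,065 × 6/55 = $19,098. Book value $84,745.
Year 6: $175,065 × 5/55 = $15,915. Book value $68,830.
Accumulated through year 6 = $212,065 − $68,830 = $143,235.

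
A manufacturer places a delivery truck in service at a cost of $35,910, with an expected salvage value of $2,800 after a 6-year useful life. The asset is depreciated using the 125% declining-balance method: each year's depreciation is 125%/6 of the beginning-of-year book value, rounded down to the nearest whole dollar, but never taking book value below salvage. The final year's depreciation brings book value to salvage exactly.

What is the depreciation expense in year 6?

Depreciable base = $35,910 − $2,800 = $33,110.
Year 1: ⌊$35,910 × 125%/6⌋ = $7,481. Book value $28,429.
Year 2: ⌊$28,429 × 125%/6⌋ = $5,922. Book value $22,507.
Year 3: ⌊$22,507 × 125%/6⌋ = $4,688. Book value $17,819.
Year 4: ⌊$17,819 × 125%/6⌋ = $3,712. Book value $14,107.
Year 5: ⌊$14,107 × 125%/6⌋ = $2,938. Book value $11,169.
Year 6 (final): $11,169 − $2,800 = $8,369. Book value $2,800.

$8,369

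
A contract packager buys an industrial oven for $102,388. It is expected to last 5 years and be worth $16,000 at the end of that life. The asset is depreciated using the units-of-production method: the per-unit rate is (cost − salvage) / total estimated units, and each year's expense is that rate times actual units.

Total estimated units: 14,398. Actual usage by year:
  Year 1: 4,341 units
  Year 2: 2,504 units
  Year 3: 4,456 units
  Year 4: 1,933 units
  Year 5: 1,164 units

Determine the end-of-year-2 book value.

$61,318

Depreciable base = $102,388 − $16,000 = $86,388.
Rate = $86,388 / 14,398 units = $6 per unit.
Year 1: 4,341 × $6 = $26,046. Book value $76,342.
Year 2: 2,504 × $6 = $15,024. Book value $61,318.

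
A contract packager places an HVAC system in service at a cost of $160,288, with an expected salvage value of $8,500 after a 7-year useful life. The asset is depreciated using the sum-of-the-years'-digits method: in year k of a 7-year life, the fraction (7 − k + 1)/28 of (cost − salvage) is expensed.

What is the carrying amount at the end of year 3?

Depreciable base = $160,288 − $8,500 = $151,788.
Sum of the years' digits = 7+6+5+4+3+2+1 = 28.
Year 1: $151,788 × 7/28 = $37,947. Book value $122,341.
Year 2: $151,788 × 6/28 = $32,526. Book value $89,815.
Year 3: $151,788 × 5/28 = $27,105. Book value $62,710.

$62,710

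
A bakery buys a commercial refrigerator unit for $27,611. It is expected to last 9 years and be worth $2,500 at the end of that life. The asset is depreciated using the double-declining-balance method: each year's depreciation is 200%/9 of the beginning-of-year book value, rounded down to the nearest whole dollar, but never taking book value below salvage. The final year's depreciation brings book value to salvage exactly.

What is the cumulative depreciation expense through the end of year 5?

$19,751

Depreciable base = $27,611 − $2,500 = $25,111.
Year 1: ⌊$27,611 × 200%/9⌋ = $6,135. Book value $21,476.
Year 2: ⌊$21,476 × 200%/9⌋ = $4,772. Book value $16,704.
Year 3: ⌊$16,704 × 200%/9⌋ = $3,712. Book value $12,992.
Year 4: ⌊$12,992 × 200%/9⌋ = $2,887. Book value $10,105.
Year 5: ⌊$10,105 × 200%/9⌋ = $2,245. Book value $7,860.
Accumulated through year 5 = $27,611 − $7,860 = $19,751.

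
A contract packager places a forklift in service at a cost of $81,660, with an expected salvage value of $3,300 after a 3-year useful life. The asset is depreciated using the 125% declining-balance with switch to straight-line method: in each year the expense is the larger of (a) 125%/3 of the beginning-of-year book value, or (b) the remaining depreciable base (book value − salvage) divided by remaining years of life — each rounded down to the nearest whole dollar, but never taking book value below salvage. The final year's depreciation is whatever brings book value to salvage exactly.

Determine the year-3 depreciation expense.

$22,168

Depreciable base = $81,660 − $3,300 = $78,360.
Year 1: DB = ⌊$81,660 × 125%/3⌋ = $34,025; SL = ⌊$78,360/3⌋ = $26,120 → take DB $34,025. Book value $47,635.
Year 2: DB = ⌊$47,635 × 125%/3⌋ = $19,847; SL = ⌊$44,335/2⌋ = $22,167 → take SL $22,167. Book value $25,468.
Year 3 (final): $25,468 − $3,300 = $22,168. Book value $3,300.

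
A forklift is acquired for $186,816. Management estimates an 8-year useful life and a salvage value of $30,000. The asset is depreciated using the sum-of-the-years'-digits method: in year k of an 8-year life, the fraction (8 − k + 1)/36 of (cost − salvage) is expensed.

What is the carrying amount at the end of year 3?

$95,340

Depreciable base = $186,816 − $30,000 = $156,816.
Sum of the years' digits = 8+7+6+5+4+3+2+1 = 36.
Year 1: $156,816 × 8/36 = $34,848. Book value $151,968.
Year 2: $156,816 × 7/36 = $30,492. Book value $121,476.
Year 3: $156,816 × 6/36 = $26,136. Book value $95,340.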